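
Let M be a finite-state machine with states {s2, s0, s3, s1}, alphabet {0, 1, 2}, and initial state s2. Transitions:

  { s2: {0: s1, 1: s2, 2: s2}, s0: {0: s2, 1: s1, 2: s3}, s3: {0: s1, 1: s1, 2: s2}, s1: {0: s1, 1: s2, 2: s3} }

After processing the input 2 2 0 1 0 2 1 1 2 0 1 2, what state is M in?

s2

start at s2
read '2': s2 → s2
read '2': s2 → s2
read '0': s2 → s1
read '1': s1 → s2
read '0': s2 → s1
read '2': s1 → s3
read '1': s3 → s1
read '1': s1 → s2
read '2': s2 → s2
read '0': s2 → s1
read '1': s1 → s2
read '2': s2 → s2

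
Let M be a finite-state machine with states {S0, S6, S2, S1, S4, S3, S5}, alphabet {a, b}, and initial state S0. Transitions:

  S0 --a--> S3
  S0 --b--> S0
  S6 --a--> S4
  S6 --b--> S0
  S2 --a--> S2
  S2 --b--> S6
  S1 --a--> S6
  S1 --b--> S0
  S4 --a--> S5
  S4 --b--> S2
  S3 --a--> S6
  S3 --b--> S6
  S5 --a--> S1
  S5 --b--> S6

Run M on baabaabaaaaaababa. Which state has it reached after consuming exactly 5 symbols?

start at S0
read 'b': S0 → S0
read 'a': S0 → S3
read 'a': S3 → S6
read 'b': S6 → S0
read 'a': S0 → S3
After 5 symbols: S3.

S3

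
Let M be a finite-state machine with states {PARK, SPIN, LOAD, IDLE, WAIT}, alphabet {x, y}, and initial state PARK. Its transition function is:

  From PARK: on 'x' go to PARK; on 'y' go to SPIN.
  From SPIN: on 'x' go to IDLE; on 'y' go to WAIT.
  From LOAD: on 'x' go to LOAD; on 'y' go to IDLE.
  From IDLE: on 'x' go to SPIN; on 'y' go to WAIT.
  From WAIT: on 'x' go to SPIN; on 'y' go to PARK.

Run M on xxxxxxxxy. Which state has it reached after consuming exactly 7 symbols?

Trace: PARK -x-> PARK -x-> PARK -x-> PARK -x-> PARK -x-> PARK -x-> PARK -x-> PARK
After 7 symbols: PARK.

PARK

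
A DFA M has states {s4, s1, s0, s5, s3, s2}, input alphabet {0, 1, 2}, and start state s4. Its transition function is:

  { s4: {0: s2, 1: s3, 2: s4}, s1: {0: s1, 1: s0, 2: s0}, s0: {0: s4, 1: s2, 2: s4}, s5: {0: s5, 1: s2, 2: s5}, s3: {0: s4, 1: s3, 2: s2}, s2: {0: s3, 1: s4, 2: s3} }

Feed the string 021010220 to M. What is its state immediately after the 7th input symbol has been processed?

s4

s4 → s2 → s3 → s3 → s4 → s3 → s4 → s4
After 7 symbols: s4.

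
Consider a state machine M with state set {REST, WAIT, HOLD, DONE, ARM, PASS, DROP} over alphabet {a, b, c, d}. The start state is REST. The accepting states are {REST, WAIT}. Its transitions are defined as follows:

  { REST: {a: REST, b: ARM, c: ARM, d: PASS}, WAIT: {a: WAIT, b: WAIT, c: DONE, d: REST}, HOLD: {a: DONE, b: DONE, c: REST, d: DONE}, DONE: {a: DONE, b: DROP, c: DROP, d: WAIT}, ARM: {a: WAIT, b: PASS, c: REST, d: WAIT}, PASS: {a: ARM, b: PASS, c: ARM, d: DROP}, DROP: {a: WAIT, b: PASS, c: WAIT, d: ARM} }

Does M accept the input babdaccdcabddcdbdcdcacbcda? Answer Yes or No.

Yes

start at REST
read 'b': REST → ARM
read 'a': ARM → WAIT
read 'b': WAIT → WAIT
read 'd': WAIT → REST
read 'a': REST → REST
read 'c': REST → ARM
read 'c': ARM → REST
read 'd': REST → PASS
read 'c': PASS → ARM
read 'a': ARM → WAIT
read 'b': WAIT → WAIT
read 'd': WAIT → REST
read 'd': REST → PASS
read 'c': PASS → ARM
read 'd': ARM → WAIT
read 'b': WAIT → WAIT
read 'd': WAIT → REST
read 'c': REST → ARM
read 'd': ARM → WAIT
read 'c': WAIT → DONE
read 'a': DONE → DONE
read 'c': DONE → DROP
read 'b': DROP → PASS
read 'c': PASS → ARM
read 'd': ARM → WAIT
read 'a': WAIT → WAIT
End state WAIT is accepting.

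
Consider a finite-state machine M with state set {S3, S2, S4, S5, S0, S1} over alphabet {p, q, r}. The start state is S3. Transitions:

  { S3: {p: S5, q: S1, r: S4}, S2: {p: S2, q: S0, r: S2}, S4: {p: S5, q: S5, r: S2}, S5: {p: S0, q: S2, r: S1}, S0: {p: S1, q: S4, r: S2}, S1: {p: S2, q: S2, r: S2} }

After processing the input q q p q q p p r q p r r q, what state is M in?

S3 → S1 → S2 → S2 → S0 → S4 → S5 → S0 → S2 → S0 → S1 → S2 → S2 → S0

S0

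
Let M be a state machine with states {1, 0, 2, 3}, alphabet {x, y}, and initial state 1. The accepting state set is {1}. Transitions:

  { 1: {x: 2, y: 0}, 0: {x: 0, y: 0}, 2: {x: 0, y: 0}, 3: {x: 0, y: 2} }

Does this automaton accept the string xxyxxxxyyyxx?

start at 1
read 'x': 1 → 2
read 'x': 2 → 0
read 'y': 0 → 0
read 'x': 0 → 0
read 'x': 0 → 0
read 'x': 0 → 0
read 'x': 0 → 0
read 'y': 0 → 0
read 'y': 0 → 0
read 'y': 0 → 0
read 'x': 0 → 0
read 'x': 0 → 0
End state 0 is not accepting.

No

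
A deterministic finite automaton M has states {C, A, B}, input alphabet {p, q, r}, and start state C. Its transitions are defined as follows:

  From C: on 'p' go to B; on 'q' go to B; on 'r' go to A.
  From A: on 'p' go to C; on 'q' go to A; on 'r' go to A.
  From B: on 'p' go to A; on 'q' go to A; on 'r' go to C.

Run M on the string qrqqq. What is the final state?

Trace: C -q-> B -r-> C -q-> B -q-> A -q-> A

A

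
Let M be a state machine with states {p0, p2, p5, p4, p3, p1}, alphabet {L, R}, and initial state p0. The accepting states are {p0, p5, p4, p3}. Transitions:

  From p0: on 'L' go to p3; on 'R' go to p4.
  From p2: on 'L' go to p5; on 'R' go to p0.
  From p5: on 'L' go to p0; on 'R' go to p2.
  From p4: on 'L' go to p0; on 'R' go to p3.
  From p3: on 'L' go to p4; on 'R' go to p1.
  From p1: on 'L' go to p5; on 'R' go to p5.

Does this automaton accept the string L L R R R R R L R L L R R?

Yes

start at p0
read 'L': p0 → p3
read 'L': p3 → p4
read 'R': p4 → p3
read 'R': p3 → p1
read 'R': p1 → p5
read 'R': p5 → p2
read 'R': p2 → p0
read 'L': p0 → p3
read 'R': p3 → p1
read 'L': p1 → p5
read 'L': p5 → p0
read 'R': p0 → p4
read 'R': p4 → p3
End state p3 is accepting.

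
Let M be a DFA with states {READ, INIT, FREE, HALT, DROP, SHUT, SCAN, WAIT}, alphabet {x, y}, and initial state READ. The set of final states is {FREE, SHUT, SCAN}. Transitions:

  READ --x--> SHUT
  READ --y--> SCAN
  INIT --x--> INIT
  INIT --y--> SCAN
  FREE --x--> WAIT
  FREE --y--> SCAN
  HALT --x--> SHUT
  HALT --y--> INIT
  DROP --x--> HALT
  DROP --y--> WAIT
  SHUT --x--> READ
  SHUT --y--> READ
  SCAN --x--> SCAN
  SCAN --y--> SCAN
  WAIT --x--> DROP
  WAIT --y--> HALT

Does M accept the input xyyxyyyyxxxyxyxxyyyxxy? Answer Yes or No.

READ → SHUT → READ → SCAN → SCAN → SCAN → SCAN → SCAN → SCAN → SCAN → SCAN → SCAN → SCAN → SCAN → SCAN → SCAN → SCAN → SCAN → SCAN → SCAN → SCAN → SCAN → SCAN
End state SCAN is accepting.

Yes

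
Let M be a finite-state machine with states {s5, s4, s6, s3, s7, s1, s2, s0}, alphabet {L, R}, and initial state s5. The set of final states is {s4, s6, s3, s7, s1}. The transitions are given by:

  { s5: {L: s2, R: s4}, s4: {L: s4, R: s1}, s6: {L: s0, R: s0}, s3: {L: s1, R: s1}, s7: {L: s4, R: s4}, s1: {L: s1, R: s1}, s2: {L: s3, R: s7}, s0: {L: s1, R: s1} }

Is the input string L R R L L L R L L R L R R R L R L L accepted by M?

Yes

start at s5
read 'L': s5 → s2
read 'R': s2 → s7
read 'R': s7 → s4
read 'L': s4 → s4
read 'L': s4 → s4
read 'L': s4 → s4
read 'R': s4 → s1
read 'L': s1 → s1
read 'L': s1 → s1
read 'R': s1 → s1
read 'L': s1 → s1
read 'R': s1 → s1
read 'R': s1 → s1
read 'R': s1 → s1
read 'L': s1 → s1
read 'R': s1 → s1
read 'L': s1 → s1
read 'L': s1 → s1
End state s1 is accepting.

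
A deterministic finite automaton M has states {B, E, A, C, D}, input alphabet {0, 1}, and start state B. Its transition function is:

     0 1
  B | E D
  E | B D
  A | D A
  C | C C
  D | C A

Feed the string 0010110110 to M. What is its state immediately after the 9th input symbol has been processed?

start at B
read '0': B → E
read '0': E → B
read '1': B → D
read '0': D → C
read '1': C → C
read '1': C → C
read '0': C → C
read '1': C → C
read '1': C → C
After 9 symbols: C.

C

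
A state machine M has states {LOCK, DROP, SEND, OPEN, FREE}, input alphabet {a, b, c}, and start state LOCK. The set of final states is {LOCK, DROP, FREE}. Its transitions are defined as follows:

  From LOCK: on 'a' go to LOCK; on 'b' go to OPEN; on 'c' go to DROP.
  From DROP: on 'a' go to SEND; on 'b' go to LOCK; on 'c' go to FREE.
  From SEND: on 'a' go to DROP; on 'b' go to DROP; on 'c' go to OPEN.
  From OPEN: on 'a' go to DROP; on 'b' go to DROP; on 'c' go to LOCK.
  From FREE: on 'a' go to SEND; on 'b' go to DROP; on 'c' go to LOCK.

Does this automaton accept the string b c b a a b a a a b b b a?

Yes

start at LOCK
read 'b': LOCK → OPEN
read 'c': OPEN → LOCK
read 'b': LOCK → OPEN
read 'a': OPEN → DROP
read 'a': DROP → SEND
read 'b': SEND → DROP
read 'a': DROP → SEND
read 'a': SEND → DROP
read 'a': DROP → SEND
read 'b': SEND → DROP
read 'b': DROP → LOCK
read 'b': LOCK → OPEN
read 'a': OPEN → DROP
End state DROP is accepting.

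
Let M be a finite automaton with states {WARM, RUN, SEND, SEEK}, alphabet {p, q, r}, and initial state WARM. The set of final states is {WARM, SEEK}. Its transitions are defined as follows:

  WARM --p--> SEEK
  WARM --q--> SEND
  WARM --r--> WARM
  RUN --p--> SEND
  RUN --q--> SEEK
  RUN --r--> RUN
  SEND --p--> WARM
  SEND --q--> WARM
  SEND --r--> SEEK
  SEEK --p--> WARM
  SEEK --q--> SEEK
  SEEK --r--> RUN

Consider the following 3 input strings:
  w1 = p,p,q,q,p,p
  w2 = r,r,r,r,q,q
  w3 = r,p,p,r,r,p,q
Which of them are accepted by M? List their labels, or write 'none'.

w1: WARM → SEEK → WARM → SEND → WARM → SEEK → WARM  → end WARM, accepted
w2: WARM → WARM → WARM → WARM → WARM → SEND → WARM  → end WARM, accepted
w3: WARM → WARM → SEEK → WARM → WARM → WARM → SEEK → SEEK  → end SEEK, accepted

w1, w2, w3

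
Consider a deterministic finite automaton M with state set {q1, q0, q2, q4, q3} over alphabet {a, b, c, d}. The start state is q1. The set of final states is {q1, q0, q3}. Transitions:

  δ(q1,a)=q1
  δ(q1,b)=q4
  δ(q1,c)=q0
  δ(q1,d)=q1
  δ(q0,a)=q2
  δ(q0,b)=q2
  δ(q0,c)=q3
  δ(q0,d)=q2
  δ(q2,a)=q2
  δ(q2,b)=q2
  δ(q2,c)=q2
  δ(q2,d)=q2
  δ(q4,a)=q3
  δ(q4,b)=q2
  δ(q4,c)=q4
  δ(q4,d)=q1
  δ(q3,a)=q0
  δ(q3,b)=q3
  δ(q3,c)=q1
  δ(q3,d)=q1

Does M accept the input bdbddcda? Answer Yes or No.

q1 → q4 → q1 → q4 → q1 → q1 → q0 → q2 → q2
End state q2 is not accepting.

No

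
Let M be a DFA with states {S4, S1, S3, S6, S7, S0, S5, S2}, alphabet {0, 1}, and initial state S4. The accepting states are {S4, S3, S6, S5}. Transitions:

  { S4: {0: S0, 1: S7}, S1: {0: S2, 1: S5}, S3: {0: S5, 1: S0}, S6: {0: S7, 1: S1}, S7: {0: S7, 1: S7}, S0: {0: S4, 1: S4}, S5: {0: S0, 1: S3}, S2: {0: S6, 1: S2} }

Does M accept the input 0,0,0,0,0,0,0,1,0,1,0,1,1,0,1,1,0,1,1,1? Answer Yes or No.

No

Trace: S4 -0-> S0 -0-> S4 -0-> S0 -0-> S4 -0-> S0 -0-> S4 -0-> S0 -1-> S4 -0-> S0 -1-> S4 -0-> S0 -1-> S4 -1-> S7 -0-> S7 -1-> S7 -1-> S7 -0-> S7 -1-> S7 -1-> S7 -1-> S7
End state S7 is not accepting.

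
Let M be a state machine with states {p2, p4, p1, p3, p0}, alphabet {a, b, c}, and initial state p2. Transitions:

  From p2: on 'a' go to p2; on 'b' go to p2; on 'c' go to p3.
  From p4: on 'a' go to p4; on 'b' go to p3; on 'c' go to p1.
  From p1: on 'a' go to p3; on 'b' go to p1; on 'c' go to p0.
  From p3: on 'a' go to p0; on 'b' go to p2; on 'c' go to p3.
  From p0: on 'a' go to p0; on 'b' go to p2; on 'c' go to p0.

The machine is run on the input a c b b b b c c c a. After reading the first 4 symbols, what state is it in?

Trace: p2 -a-> p2 -c-> p3 -b-> p2 -b-> p2
After 4 symbols: p2.

p2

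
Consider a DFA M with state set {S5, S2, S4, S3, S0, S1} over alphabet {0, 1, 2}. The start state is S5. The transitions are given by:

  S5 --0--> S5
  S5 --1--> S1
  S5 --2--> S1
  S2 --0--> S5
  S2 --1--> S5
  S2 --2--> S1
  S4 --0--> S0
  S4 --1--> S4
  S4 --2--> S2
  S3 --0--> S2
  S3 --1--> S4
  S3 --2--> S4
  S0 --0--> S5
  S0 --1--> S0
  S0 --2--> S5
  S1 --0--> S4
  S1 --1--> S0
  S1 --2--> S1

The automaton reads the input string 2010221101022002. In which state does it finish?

S5

Trace: S5 -2-> S1 -0-> S4 -1-> S4 -0-> S0 -2-> S5 -2-> S1 -1-> S0 -1-> S0 -0-> S5 -1-> S1 -0-> S4 -2-> S2 -2-> S1 -0-> S4 -0-> S0 -2-> S5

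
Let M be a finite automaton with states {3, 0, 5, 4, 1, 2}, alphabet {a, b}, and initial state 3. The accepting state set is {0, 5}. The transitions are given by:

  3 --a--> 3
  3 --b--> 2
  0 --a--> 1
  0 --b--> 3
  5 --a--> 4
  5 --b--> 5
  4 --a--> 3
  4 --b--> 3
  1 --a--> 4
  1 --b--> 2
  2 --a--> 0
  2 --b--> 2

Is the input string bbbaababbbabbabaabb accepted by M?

Trace: 3 -b-> 2 -b-> 2 -b-> 2 -a-> 0 -a-> 1 -b-> 2 -a-> 0 -b-> 3 -b-> 2 -b-> 2 -a-> 0 -b-> 3 -b-> 2 -a-> 0 -b-> 3 -a-> 3 -a-> 3 -b-> 2 -b-> 2
End state 2 is not accepting.

No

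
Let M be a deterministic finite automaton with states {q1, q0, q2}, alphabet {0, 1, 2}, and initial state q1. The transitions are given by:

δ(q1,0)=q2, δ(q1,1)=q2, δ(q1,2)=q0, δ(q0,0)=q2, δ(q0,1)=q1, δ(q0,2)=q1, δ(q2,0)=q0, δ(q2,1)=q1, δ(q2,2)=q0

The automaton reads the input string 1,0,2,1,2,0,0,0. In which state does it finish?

q2

start at q1
read '1': q1 → q2
read '0': q2 → q0
read '2': q0 → q1
read '1': q1 → q2
read '2': q2 → q0
read '0': q0 → q2
read '0': q2 → q0
read '0': q0 → q2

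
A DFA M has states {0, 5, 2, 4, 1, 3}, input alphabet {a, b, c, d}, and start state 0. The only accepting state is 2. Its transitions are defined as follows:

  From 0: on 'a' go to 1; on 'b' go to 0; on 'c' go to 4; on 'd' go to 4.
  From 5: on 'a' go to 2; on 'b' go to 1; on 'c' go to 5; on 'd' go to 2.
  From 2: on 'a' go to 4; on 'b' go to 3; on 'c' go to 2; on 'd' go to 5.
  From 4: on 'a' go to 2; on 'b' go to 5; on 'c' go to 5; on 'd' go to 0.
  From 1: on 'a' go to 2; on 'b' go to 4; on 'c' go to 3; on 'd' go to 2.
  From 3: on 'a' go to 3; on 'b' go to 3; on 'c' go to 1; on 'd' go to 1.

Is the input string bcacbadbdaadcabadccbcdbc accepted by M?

Trace: 0 -b-> 0 -c-> 4 -a-> 2 -c-> 2 -b-> 3 -a-> 3 -d-> 1 -b-> 4 -d-> 0 -a-> 1 -a-> 2 -d-> 5 -c-> 5 -a-> 2 -b-> 3 -a-> 3 -d-> 1 -c-> 3 -c-> 1 -b-> 4 -c-> 5 -d-> 2 -b-> 3 -c-> 1
End state 1 is not accepting.

No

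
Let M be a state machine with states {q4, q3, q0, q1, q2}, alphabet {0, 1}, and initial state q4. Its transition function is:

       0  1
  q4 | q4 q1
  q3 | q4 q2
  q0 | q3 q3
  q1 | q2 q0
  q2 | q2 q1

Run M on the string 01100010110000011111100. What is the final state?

q4 → q4 → q1 → q0 → q3 → q4 → q4 → q1 → q2 → q1 → q0 → q3 → q4 → q4 → q4 → q4 → q1 → q0 → q3 → q2 → q1 → q0 → q3 → q4

q4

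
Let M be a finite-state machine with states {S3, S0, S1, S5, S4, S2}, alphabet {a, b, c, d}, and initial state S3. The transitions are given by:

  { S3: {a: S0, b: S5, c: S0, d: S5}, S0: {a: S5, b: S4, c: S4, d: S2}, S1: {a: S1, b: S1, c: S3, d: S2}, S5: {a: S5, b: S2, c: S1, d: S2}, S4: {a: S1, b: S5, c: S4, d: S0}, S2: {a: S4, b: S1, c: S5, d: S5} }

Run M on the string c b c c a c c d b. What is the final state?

S3 → S0 → S4 → S4 → S4 → S1 → S3 → S0 → S2 → S1

S1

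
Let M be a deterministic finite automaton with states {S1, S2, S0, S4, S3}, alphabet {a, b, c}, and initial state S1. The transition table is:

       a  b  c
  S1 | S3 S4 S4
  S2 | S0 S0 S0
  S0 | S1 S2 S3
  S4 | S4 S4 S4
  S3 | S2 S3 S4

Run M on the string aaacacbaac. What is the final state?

S1 → S3 → S2 → S0 → S3 → S2 → S0 → S2 → S0 → S1 → S4

S4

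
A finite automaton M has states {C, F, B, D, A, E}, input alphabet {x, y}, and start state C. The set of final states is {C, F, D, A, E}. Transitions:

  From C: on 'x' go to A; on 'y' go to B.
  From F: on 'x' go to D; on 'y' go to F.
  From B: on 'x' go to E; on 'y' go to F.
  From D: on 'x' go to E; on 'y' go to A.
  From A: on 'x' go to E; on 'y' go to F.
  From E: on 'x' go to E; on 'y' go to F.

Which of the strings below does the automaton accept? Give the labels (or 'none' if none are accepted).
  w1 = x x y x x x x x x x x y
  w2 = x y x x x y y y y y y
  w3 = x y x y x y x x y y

w1, w2, w3

w1: Trace: C -x-> A -x-> E -y-> F -x-> D -x-> E -x-> E -x-> E -x-> E -x-> E -x-> E -x-> E -y-> F  → end F, accepted
w2: Trace: C -x-> A -y-> F -x-> D -x-> E -x-> E -y-> F -y-> F -y-> F -y-> F -y-> F -y-> F  → end F, accepted
w3: Trace: C -x-> A -y-> F -x-> D -y-> A -x-> E -y-> F -x-> D -x-> E -y-> F -y-> F  → end F, accepted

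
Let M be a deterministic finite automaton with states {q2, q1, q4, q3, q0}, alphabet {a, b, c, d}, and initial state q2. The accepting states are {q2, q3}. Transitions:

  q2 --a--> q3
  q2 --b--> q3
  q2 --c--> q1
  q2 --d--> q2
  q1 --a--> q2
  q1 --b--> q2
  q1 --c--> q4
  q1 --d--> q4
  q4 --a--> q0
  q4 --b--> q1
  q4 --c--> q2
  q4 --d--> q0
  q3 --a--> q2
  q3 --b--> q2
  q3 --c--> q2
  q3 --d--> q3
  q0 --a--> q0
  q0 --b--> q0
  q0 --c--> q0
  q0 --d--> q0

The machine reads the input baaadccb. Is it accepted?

No

start at q2
read 'b': q2 → q3
read 'a': q3 → q2
read 'a': q2 → q3
read 'a': q3 → q2
read 'd': q2 → q2
read 'c': q2 → q1
read 'c': q1 → q4
read 'b': q4 → q1
End state q1 is not accepting.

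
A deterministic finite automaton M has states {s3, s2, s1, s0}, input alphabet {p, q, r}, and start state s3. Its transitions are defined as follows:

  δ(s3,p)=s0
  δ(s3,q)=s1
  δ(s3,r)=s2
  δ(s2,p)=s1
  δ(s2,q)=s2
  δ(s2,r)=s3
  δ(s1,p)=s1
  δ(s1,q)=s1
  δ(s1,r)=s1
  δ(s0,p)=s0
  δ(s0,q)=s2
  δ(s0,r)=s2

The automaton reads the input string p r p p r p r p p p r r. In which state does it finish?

start at s3
read 'p': s3 → s0
read 'r': s0 → s2
read 'p': s2 → s1
read 'p': s1 → s1
read 'r': s1 → s1
read 'p': s1 → s1
read 'r': s1 → s1
read 'p': s1 → s1
read 'p': s1 → s1
read 'p': s1 → s1
read 'r': s1 → s1
read 'r': s1 → s1

s1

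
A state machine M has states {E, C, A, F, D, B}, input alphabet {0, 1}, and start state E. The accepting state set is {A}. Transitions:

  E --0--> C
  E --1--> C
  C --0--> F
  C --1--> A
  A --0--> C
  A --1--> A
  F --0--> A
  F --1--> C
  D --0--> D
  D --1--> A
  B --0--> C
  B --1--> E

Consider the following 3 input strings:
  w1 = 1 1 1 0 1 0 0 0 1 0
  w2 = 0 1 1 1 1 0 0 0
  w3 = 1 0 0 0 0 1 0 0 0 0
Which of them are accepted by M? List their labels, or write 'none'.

w2

w1: Trace: E -1-> C -1-> A -1-> A -0-> C -1-> A -0-> C -0-> F -0-> A -1-> A -0-> C  → end C, rejected
w2: Trace: E -0-> C -1-> A -1-> A -1-> A -1-> A -0-> C -0-> F -0-> A  → end A, accepted
w3: Trace: E -1-> C -0-> F -0-> A -0-> C -0-> F -1-> C -0-> F -0-> A -0-> C -0-> F  → end F, rejected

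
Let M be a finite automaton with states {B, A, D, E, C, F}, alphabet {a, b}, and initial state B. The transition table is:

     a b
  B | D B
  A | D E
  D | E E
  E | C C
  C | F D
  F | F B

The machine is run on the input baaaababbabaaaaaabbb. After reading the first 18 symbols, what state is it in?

B → B → D → E → C → F → B → D → E → C → F → B → D → E → C → F → F → F → B
After 18 symbols: B.

B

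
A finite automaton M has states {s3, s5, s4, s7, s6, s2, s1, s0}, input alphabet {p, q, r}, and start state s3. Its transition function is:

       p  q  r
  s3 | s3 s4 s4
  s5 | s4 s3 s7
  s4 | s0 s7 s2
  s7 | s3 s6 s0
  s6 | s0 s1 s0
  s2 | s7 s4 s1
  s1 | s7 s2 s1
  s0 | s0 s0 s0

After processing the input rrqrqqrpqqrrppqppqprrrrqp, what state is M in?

Trace: s3 -r-> s4 -r-> s2 -q-> s4 -r-> s2 -q-> s4 -q-> s7 -r-> s0 -p-> s0 -q-> s0 -q-> s0 -r-> s0 -r-> s0 -p-> s0 -p-> s0 -q-> s0 -p-> s0 -p-> s0 -q-> s0 -p-> s0 -r-> s0 -r-> s0 -r-> s0 -r-> s0 -q-> s0 -p-> s0

s0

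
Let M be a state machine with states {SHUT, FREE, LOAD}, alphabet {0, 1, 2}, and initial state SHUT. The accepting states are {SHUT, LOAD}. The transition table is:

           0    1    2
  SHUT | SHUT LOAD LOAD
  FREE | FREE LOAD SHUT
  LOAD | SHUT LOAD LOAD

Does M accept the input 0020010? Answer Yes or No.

start at SHUT
read '0': SHUT → SHUT
read '0': SHUT → SHUT
read '2': SHUT → LOAD
read '0': LOAD → SHUT
read '0': SHUT → SHUT
read '1': SHUT → LOAD
read '0': LOAD → SHUT
End state SHUT is accepting.

Yes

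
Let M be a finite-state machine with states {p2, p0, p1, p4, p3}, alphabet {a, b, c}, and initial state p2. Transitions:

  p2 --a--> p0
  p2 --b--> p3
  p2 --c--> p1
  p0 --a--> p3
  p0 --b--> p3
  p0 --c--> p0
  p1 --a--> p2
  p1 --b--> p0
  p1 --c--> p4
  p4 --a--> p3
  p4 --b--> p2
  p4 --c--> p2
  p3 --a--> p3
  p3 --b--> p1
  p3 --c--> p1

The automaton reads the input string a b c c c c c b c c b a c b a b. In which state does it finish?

start at p2
read 'a': p2 → p0
read 'b': p0 → p3
read 'c': p3 → p1
read 'c': p1 → p4
read 'c': p4 → p2
read 'c': p2 → p1
read 'c': p1 → p4
read 'b': p4 → p2
read 'c': p2 → p1
read 'c': p1 → p4
read 'b': p4 → p2
read 'a': p2 → p0
read 'c': p0 → p0
read 'b': p0 → p3
read 'a': p3 → p3
read 'b': p3 → p1

p1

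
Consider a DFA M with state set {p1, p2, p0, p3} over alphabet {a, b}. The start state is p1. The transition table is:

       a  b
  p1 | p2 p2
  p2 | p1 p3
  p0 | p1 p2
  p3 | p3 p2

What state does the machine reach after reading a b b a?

p1

Trace: p1 -a-> p2 -b-> p3 -b-> p2 -a-> p1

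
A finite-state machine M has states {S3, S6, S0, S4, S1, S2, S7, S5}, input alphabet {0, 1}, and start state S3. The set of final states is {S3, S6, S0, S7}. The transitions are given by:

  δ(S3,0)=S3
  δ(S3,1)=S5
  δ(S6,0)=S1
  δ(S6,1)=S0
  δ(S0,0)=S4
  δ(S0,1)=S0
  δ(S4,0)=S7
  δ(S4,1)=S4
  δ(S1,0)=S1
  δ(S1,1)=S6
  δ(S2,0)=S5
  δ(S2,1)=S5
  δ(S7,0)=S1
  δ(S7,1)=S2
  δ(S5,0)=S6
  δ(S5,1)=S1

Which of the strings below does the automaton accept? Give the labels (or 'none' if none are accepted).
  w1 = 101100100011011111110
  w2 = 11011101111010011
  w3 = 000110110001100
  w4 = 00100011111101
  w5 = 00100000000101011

w1, w2, w3, w5

w1: S3 → S5 → S6 → S0 → S0 → S4 → S7 → S2 → S5 → S6 → S1 → S6 → S0 → S4 → S4 → S4 → S4 → S4 → S4 → S4 → S4 → S7  → end S7, accepted
w2: S3 → S5 → S1 → S1 → S6 → S0 → S0 → S4 → S4 → S4 → S4 → S4 → S7 → S2 → S5 → S6 → S0 → S0  → end S0, accepted
w3: S3 → S3 → S3 → S3 → S5 → S1 → S1 → S6 → S0 → S4 → S7 → S1 → S6 → S0 → S4 → S7  → end S7, accepted
w4: S3 → S3 → S3 → S5 → S6 → S1 → S1 → S6 → S0 → S0 → S0 → S0 → S0 → S4 → S4  → end S4, rejected
w5: S3 → S3 → S3 → S5 → S6 → S1 → S1 → S1 → S1 → S1 → S1 → S1 → S6 → S1 → S6 → S1 → S6 → S0  → end S0, accepted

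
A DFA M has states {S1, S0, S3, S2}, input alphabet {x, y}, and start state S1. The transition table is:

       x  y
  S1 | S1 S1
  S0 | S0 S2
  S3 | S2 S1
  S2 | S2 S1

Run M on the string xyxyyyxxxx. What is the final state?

start at S1
read 'x': S1 → S1
read 'y': S1 → S1
read 'x': S1 → S1
read 'y': S1 → S1
read 'y': S1 → S1
read 'y': S1 → S1
read 'x': S1 → S1
read 'x': S1 → S1
read 'x': S1 → S1
read 'x': S1 → S1

S1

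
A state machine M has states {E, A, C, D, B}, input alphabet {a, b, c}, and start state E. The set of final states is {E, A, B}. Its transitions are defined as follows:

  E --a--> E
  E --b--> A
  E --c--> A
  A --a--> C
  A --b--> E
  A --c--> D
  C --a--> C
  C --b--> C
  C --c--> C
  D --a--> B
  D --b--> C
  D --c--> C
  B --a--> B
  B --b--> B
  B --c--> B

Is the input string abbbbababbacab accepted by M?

E → E → A → E → A → E → E → A → C → C → C → C → C → C → C
End state C is not accepting.

No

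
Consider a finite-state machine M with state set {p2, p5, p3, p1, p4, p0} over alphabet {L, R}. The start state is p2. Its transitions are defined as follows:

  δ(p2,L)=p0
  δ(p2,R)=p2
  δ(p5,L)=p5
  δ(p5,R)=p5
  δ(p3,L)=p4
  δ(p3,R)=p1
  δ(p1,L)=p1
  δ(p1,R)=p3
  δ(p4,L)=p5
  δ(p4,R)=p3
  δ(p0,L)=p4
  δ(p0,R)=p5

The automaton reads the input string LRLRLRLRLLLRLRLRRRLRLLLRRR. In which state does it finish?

Trace: p2 -L-> p0 -R-> p5 -L-> p5 -R-> p5 -L-> p5 -R-> p5 -L-> p5 -R-> p5 -L-> p5 -L-> p5 -L-> p5 -R-> p5 -L-> p5 -R-> p5 -L-> p5 -R-> p5 -R-> p5 -R-> p5 -L-> p5 -R-> p5 -L-> p5 -L-> p5 -L-> p5 -R-> p5 -R-> p5 -R-> p5

p5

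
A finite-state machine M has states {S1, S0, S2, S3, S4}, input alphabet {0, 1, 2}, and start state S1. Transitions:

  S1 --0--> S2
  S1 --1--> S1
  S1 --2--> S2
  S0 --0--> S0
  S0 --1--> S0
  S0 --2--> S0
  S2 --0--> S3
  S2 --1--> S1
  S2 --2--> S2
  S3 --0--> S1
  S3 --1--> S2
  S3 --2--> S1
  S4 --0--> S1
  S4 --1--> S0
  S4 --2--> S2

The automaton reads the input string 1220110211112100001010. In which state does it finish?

S1 → S1 → S2 → S2 → S3 → S2 → S1 → S2 → S2 → S1 → S1 → S1 → S1 → S2 → S1 → S2 → S3 → S1 → S2 → S1 → S2 → S1 → S2

S2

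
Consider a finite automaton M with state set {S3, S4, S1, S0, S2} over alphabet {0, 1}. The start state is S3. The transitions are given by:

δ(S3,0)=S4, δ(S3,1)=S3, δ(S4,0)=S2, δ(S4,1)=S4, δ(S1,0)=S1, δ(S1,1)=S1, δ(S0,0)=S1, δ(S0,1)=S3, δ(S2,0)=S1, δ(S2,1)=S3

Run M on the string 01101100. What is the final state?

Trace: S3 -0-> S4 -1-> S4 -1-> S4 -0-> S2 -1-> S3 -1-> S3 -0-> S4 -0-> S2

S2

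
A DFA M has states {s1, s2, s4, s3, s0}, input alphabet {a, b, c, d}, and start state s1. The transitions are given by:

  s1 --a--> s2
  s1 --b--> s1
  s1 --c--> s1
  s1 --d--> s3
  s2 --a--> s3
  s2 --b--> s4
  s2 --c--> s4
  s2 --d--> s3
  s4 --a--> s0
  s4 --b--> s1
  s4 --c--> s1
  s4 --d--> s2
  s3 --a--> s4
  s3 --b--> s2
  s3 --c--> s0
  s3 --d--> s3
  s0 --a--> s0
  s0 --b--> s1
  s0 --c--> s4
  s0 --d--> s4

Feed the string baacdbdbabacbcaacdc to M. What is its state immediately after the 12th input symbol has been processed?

s0

start at s1
read 'b': s1 → s1
read 'a': s1 → s2
read 'a': s2 → s3
read 'c': s3 → s0
read 'd': s0 → s4
read 'b': s4 → s1
read 'd': s1 → s3
read 'b': s3 → s2
read 'a': s2 → s3
read 'b': s3 → s2
read 'a': s2 → s3
read 'c': s3 → s0
After 12 symbols: s0.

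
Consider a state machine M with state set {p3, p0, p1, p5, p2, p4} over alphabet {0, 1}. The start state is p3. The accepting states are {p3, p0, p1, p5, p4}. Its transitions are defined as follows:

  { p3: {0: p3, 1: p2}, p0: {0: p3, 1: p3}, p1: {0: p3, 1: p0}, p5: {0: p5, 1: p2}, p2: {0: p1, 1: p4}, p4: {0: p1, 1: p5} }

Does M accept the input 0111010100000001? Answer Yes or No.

p3 → p3 → p2 → p4 → p5 → p5 → p2 → p1 → p0 → p3 → p3 → p3 → p3 → p3 → p3 → p3 → p2
End state p2 is not accepting.

No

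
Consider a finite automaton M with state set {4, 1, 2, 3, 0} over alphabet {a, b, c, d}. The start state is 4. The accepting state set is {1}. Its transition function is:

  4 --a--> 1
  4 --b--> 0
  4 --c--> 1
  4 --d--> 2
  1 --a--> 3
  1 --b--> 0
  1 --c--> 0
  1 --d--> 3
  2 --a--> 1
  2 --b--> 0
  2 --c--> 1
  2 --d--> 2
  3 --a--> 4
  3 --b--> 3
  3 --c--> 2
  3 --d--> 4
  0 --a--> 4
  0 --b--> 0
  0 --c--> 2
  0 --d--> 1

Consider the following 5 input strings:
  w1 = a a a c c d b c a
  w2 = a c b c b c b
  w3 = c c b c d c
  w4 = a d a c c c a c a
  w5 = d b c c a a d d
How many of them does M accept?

2

w1:
  start at 4
  read 'a': 4 → 1
  read 'a': 1 → 3
  read 'a': 3 → 4
  read 'c': 4 → 1
  read 'c': 1 → 0
  read 'd': 0 → 1
  read 'b': 1 → 0
  read 'c': 0 → 2
  read 'a': 2 → 1
  end 1, accepted
w2:
  start at 4
  read 'a': 4 → 1
  read 'c': 1 → 0
  read 'b': 0 → 0
  read 'c': 0 → 2
  read 'b': 2 → 0
  read 'c': 0 → 2
  read 'b': 2 → 0
  end 0, rejected
w3:
  start at 4
  read 'c': 4 → 1
  read 'c': 1 → 0
  read 'b': 0 → 0
  read 'c': 0 → 2
  read 'd': 2 → 2
  read 'c': 2 → 1
  end 1, accepted
w4:
  start at 4
  read 'a': 4 → 1
  read 'd': 1 → 3
  read 'a': 3 → 4
  read 'c': 4 → 1
  read 'c': 1 → 0
  read 'c': 0 → 2
  read 'a': 2 → 1
  read 'c': 1 → 0
  read 'a': 0 → 4
  end 4, rejected
w5:
  start at 4
  read 'd': 4 → 2
  read 'b': 2 → 0
  read 'c': 0 → 2
  read 'c': 2 → 1
  read 'a': 1 → 3
  read 'a': 3 → 4
  read 'd': 4 → 2
  read 'd': 2 → 2
  end 2, rejected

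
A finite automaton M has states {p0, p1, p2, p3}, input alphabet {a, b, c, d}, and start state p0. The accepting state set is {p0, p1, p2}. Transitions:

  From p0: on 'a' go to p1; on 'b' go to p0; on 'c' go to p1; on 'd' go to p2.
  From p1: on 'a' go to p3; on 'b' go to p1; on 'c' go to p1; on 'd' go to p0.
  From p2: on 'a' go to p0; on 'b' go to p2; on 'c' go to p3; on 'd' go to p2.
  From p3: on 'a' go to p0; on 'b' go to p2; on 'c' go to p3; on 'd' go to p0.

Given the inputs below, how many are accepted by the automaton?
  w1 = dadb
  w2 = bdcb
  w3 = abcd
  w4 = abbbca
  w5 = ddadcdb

w1: p0 → p2 → p0 → p2 → p2  → end p2, accepted
w2: p0 → p0 → p2 → p3 → p2  → end p2, accepted
w3: p0 → p1 → p1 → p1 → p0  → end p0, accepted
w4: p0 → p1 → p1 → p1 → p1 → p1 → p3  → end p3, rejected
w5: p0 → p2 → p2 → p0 → p2 → p3 → p0 → p0  → end p0, accepted

4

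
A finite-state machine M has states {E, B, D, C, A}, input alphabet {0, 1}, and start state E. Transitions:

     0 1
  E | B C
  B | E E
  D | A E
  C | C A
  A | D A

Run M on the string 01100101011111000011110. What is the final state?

Trace: E -0-> B -1-> E -1-> C -0-> C -0-> C -1-> A -0-> D -1-> E -0-> B -1-> E -1-> C -1-> A -1-> A -1-> A -0-> D -0-> A -0-> D -0-> A -1-> A -1-> A -1-> A -1-> A -0-> D

D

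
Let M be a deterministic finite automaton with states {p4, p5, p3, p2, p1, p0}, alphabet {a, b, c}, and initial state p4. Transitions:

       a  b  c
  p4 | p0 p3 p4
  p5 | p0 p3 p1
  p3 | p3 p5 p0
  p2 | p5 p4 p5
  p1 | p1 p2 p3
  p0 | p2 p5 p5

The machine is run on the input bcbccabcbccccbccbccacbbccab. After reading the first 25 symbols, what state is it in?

Trace: p4 -b-> p3 -c-> p0 -b-> p5 -c-> p1 -c-> p3 -a-> p3 -b-> p5 -c-> p1 -b-> p2 -c-> p5 -c-> p1 -c-> p3 -c-> p0 -b-> p5 -c-> p1 -c-> p3 -b-> p5 -c-> p1 -c-> p3 -a-> p3 -c-> p0 -b-> p5 -b-> p3 -c-> p0 -c-> p5
After 25 symbols: p5.

p5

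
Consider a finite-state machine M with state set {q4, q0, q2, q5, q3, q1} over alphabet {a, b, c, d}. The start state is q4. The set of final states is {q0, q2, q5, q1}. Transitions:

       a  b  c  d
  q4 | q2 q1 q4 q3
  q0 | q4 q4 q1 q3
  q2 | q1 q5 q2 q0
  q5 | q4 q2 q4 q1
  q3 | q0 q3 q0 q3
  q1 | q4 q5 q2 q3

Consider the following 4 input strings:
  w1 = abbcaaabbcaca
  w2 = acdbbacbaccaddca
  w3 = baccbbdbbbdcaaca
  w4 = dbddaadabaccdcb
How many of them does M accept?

w1: Trace: q4 -a-> q2 -b-> q5 -b-> q2 -c-> q2 -a-> q1 -a-> q4 -a-> q2 -b-> q5 -b-> q2 -c-> q2 -a-> q1 -c-> q2 -a-> q1  → end q1, accepted
w2: Trace: q4 -a-> q2 -c-> q2 -d-> q0 -b-> q4 -b-> q1 -a-> q4 -c-> q4 -b-> q1 -a-> q4 -c-> q4 -c-> q4 -a-> q2 -d-> q0 -d-> q3 -c-> q0 -a-> q4  → end q4, rejected
w3: Trace: q4 -b-> q1 -a-> q4 -c-> q4 -c-> q4 -b-> q1 -b-> q5 -d-> q1 -b-> q5 -b-> q2 -b-> q5 -d-> q1 -c-> q2 -a-> q1 -a-> q4 -c-> q4 -a-> q2  → end q2, accepted
w4: Trace: q4 -d-> q3 -b-> q3 -d-> q3 -d-> q3 -a-> q0 -a-> q4 -d-> q3 -a-> q0 -b-> q4 -a-> q2 -c-> q2 -c-> q2 -d-> q0 -c-> q1 -b-> q5  → end q5, accepted

3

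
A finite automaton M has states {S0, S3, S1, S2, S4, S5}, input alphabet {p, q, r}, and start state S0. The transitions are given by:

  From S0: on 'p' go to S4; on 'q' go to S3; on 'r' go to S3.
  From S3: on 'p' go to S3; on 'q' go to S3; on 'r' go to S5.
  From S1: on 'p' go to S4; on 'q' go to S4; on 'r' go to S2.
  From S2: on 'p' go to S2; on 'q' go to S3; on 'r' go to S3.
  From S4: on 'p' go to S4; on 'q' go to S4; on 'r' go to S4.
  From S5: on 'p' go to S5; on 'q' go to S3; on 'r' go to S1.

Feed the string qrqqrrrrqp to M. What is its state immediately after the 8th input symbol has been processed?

S0 → S3 → S5 → S3 → S3 → S5 → S1 → S2 → S3
After 8 symbols: S3.

S3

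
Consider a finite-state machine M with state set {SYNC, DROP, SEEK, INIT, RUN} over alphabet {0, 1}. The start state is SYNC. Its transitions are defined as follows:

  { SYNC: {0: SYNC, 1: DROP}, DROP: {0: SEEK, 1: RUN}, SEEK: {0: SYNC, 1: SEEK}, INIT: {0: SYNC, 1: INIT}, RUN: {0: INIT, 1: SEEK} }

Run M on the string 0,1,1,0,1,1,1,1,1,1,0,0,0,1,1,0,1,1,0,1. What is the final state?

start at SYNC
read '0': SYNC → SYNC
read '1': SYNC → DROP
read '1': DROP → RUN
read '0': RUN → INIT
read '1': INIT → INIT
read '1': INIT → INIT
read '1': INIT → INIT
read '1': INIT → INIT
read '1': INIT → INIT
read '1': INIT → INIT
read '0': INIT → SYNC
read '0': SYNC → SYNC
read '0': SYNC → SYNC
read '1': SYNC → DROP
read '1': DROP → RUN
read '0': RUN → INIT
read '1': INIT → INIT
read '1': INIT → INIT
read '0': INIT → SYNC
read '1': SYNC → DROP

DROP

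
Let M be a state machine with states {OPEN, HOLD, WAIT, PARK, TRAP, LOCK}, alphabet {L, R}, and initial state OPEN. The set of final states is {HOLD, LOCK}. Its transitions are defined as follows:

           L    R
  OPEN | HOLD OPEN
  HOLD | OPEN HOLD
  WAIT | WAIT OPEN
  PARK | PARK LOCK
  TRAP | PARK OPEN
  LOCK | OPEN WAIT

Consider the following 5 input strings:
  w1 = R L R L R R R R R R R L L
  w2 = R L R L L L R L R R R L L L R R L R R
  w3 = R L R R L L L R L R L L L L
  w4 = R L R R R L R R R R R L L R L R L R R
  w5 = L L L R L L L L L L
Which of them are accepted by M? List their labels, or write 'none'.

w2, w3, w5

w1: OPEN → OPEN → HOLD → HOLD → OPEN → OPEN → OPEN → OPEN → OPEN → OPEN → OPEN → OPEN → HOLD → OPEN  → end OPEN, rejected
w2: OPEN → OPEN → HOLD → HOLD → OPEN → HOLD → OPEN → OPEN → HOLD → HOLD → HOLD → HOLD → OPEN → HOLD → OPEN → OPEN → OPEN → HOLD → HOLD → HOLD  → end HOLD, accepted
w3: OPEN → OPEN → HOLD → HOLD → HOLD → OPEN → HOLD → OPEN → OPEN → HOLD → HOLD → OPEN → HOLD → OPEN → HOLD  → end HOLD, accepted
w4: OPEN → OPEN → HOLD → HOLD → HOLD → HOLD → OPEN → OPEN → OPEN → OPEN → OPEN → OPEN → HOLD → OPEN → OPEN → HOLD → HOLD → OPEN → OPEN → OPEN  → end OPEN, rejected
w5: OPEN → HOLD → OPEN → HOLD → HOLD → OPEN → HOLD → OPEN → HOLD → OPEN → HOLD  → end HOLD, accepted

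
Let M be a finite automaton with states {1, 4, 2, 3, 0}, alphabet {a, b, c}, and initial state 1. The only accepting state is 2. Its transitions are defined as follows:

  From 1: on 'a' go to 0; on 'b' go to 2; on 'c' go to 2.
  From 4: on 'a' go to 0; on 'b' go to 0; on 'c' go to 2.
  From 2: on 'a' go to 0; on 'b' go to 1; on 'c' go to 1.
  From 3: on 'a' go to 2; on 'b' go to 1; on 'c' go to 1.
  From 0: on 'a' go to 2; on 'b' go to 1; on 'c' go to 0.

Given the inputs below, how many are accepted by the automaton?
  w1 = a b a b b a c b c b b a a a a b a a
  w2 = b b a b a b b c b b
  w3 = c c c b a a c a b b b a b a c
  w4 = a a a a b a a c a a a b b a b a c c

1

w1: 1 → 0 → 1 → 0 → 1 → 2 → 0 → 0 → 1 → 2 → 1 → 2 → 0 → 2 → 0 → 2 → 1 → 0 → 2  → end 2, accepted
w2: 1 → 2 → 1 → 0 → 1 → 0 → 1 → 2 → 1 → 2 → 1  → end 1, rejected
w3: 1 → 2 → 1 → 2 → 1 → 0 → 2 → 1 → 0 → 1 → 2 → 1 → 0 → 1 → 0 → 0  → end 0, rejected
w4: 1 → 0 → 2 → 0 → 2 → 1 → 0 → 2 → 1 → 0 → 2 → 0 → 1 → 2 → 0 → 1 → 0 → 0 → 0  → end 0, rejected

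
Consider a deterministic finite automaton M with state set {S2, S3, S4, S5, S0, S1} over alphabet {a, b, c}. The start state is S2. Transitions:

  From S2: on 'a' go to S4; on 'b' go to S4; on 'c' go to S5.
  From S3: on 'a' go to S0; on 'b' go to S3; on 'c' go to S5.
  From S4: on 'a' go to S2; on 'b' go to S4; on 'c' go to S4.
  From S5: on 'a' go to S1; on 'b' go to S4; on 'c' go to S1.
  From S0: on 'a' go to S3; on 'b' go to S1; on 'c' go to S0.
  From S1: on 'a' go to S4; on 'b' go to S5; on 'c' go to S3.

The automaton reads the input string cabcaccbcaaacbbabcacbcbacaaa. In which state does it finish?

Trace: S2 -c-> S5 -a-> S1 -b-> S5 -c-> S1 -a-> S4 -c-> S4 -c-> S4 -b-> S4 -c-> S4 -a-> S2 -a-> S4 -a-> S2 -c-> S5 -b-> S4 -b-> S4 -a-> S2 -b-> S4 -c-> S4 -a-> S2 -c-> S5 -b-> S4 -c-> S4 -b-> S4 -a-> S2 -c-> S5 -a-> S1 -a-> S4 -a-> S2

S2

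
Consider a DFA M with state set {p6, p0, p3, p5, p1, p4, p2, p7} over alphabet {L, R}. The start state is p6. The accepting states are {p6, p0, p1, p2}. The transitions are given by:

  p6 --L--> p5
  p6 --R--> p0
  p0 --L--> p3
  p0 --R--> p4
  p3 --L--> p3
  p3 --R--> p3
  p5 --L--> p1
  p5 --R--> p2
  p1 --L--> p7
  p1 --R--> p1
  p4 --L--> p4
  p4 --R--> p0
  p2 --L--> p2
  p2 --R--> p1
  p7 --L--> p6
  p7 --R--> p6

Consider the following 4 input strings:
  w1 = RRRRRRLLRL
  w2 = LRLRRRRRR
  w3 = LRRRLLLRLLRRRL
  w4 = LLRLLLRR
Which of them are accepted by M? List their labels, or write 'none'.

w1: Trace: p6 -R-> p0 -R-> p4 -R-> p0 -R-> p4 -R-> p0 -R-> p4 -L-> p4 -L-> p4 -R-> p0 -L-> p3  → end p3, rejected
w2: Trace: p6 -L-> p5 -R-> p2 -L-> p2 -R-> p1 -R-> p1 -R-> p1 -R-> p1 -R-> p1 -R-> p1  → end p1, accepted
w3: Trace: p6 -L-> p5 -R-> p2 -R-> p1 -R-> p1 -L-> p7 -L-> p6 -L-> p5 -R-> p2 -L-> p2 -L-> p2 -R-> p1 -R-> p1 -R-> p1 -L-> p7  → end p7, rejected
w4: Trace: p6 -L-> p5 -L-> p1 -R-> p1 -L-> p7 -L-> p6 -L-> p5 -R-> p2 -R-> p1  → end p1, accepted

w2, w4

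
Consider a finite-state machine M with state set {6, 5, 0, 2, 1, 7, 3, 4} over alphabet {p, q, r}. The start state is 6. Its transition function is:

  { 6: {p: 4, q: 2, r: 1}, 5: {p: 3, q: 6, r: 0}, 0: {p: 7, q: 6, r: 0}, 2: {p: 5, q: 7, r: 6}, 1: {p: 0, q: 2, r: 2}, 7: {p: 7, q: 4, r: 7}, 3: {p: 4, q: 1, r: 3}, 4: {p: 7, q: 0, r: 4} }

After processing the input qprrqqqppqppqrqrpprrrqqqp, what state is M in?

4

6 → 2 → 5 → 0 → 0 → 6 → 2 → 7 → 7 → 7 → 4 → 7 → 7 → 4 → 4 → 0 → 0 → 7 → 7 → 7 → 7 → 7 → 4 → 0 → 6 → 4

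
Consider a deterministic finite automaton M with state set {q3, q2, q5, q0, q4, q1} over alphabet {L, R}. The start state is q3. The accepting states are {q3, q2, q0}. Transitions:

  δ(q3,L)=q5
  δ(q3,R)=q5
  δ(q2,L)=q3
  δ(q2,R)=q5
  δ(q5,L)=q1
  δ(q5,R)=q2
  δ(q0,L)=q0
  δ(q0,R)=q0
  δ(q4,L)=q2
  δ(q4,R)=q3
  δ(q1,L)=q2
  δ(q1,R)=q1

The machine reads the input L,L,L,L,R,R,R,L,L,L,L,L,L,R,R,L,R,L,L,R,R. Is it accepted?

Yes

start at q3
read 'L': q3 → q5
read 'L': q5 → q1
read 'L': q1 → q2
read 'L': q2 → q3
read 'R': q3 → q5
read 'R': q5 → q2
read 'R': q2 → q5
read 'L': q5 → q1
read 'L': q1 → q2
read 'L': q2 → q3
read 'L': q3 → q5
read 'L': q5 → q1
read 'L': q1 → q2
read 'R': q2 → q5
read 'R': q5 → q2
read 'L': q2 → q3
read 'R': q3 → q5
read 'L': q5 → q1
read 'L': q1 → q2
read 'R': q2 → q5
read 'R': q5 → q2
End state q2 is accepting.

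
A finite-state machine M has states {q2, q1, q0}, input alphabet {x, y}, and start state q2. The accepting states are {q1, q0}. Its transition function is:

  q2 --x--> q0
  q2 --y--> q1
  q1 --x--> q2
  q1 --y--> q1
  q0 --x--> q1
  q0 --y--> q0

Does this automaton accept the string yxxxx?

start at q2
read 'y': q2 → q1
read 'x': q1 → q2
read 'x': q2 → q0
read 'x': q0 → q1
read 'x': q1 → q2
End state q2 is not accepting.

No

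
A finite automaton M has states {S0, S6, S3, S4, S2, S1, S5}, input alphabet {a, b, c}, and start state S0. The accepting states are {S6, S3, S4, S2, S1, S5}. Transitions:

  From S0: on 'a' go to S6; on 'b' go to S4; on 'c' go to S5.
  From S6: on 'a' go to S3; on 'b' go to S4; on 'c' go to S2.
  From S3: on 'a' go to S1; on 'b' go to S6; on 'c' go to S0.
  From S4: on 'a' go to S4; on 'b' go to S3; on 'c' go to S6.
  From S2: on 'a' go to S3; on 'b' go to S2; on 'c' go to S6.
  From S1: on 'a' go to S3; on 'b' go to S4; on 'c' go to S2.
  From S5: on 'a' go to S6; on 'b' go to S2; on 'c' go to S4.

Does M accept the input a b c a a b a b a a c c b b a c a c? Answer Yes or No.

Yes

start at S0
read 'a': S0 → S6
read 'b': S6 → S4
read 'c': S4 → S6
read 'a': S6 → S3
read 'a': S3 → S1
read 'b': S1 → S4
read 'a': S4 → S4
read 'b': S4 → S3
read 'a': S3 → S1
read 'a': S1 → S3
read 'c': S3 → S0
read 'c': S0 → S5
read 'b': S5 → S2
read 'b': S2 → S2
read 'a': S2 → S3
read 'c': S3 → S0
read 'a': S0 → S6
read 'c': S6 → S2
End state S2 is accepting.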